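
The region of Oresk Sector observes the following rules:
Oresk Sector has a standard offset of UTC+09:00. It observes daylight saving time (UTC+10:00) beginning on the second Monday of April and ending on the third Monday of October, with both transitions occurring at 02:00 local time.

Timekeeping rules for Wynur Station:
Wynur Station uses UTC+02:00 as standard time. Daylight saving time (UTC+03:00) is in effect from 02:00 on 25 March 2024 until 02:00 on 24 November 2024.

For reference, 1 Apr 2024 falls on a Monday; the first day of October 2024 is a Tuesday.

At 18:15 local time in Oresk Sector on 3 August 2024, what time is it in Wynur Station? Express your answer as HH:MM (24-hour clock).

1 April 2024 is a Monday, so the first Monday is April 1 and the second is April 8.
1 October 2024 is a Tuesday, so the first Monday is October 7 and the third is October 21.
3 August 2024 lies within the daylight-saving period (8 April – 21 October), so Oresk Sector is on daylight time, UTC+10:00.
18:15 Oresk Sector − 10h = 08:15 UTC.
At the standard offset (UTC+02:00), 08:15 UTC + 2h = 10:15 Wynur Station standard time.
Daylight saving runs 25 March – 24 November; the standard-time date in Wynur Station, 3 August 2024, is inside that window, so Wynur Station is at UTC+03:00.
08:15 UTC + 3h = 11:15 Wynur Station.

11:15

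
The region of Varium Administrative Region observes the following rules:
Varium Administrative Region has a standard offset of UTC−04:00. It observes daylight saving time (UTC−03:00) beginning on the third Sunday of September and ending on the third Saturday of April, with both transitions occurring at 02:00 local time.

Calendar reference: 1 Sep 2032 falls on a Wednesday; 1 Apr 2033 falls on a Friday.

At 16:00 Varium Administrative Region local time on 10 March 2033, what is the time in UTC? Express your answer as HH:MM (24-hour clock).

19:00

1 September 2032 is a Wednesday, so the first Sunday is September 5 and the third is September 19.
1 April 2033 is a Friday, so the first Saturday is April 2 and the third is April 16.
10 March 2033 lies within the daylight-saving period (19 September 2032 – 16 April 2033), so Varium Administrative Region is on daylight time, UTC−03:00.
16:00 local + 3h = 19:00 UTC.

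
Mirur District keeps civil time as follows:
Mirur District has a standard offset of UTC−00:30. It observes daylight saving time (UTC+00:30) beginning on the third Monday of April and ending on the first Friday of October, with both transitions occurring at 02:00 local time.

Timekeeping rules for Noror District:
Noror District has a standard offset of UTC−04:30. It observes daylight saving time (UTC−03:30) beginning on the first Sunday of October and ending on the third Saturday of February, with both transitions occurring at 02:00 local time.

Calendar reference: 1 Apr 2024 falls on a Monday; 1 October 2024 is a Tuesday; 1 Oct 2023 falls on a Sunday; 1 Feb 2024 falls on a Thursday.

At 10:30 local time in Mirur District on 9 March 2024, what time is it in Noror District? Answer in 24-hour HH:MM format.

06:30

1 April 2024 is a Monday, so the first Monday is April 1 and the third is April 15.
1 October 2024 is a Tuesday, so the first Friday is October 4.
9 March 2024 does not fall between 15 April and 4 October, so daylight saving is not in effect and Mirur District is at UTC−00:30.
10:30 Mirur District + 0h30m = 11:00 UTC.
1 October 2023 is a Sunday, so the first Sunday is October 1.
1 February 2024 is a Thursday, so the first Saturday is February 3 and the third is February 17.
At the standard offset (UTC−04:30), 11:00 UTC − 4h30m = 06:30 Noror District standard time.
Daylight saving runs 1 October 2023 – 17 February 2024; the standard-time date in Noror District, 9 March 2024, is outside that window, so Noror District is on standard time at UTC−04:30.
11:00 UTC − 4h30m = 06:30 Noror District.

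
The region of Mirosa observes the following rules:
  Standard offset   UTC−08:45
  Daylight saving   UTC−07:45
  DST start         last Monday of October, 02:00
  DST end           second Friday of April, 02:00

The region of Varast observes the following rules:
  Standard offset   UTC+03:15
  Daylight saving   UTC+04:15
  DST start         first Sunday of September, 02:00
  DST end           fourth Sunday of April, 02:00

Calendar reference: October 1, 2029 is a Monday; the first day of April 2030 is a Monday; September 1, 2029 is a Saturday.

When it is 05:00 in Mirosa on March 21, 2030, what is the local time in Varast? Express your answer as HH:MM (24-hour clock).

1 October 2029 is a Monday, so Mondays fall on 1, 8, 15, 22, 29; the last is October 29.
1 April 2030 is a Monday, so the first Friday is April 5 and the second is April 12.
March 21, 2030 lies within the daylight-saving period (29 October 2029 – 12 April 2030), so Mirosa is on daylight time, UTC−07:45.
05:00 Mirosa + 7h45m = 12:45 UTC.
1 September 2029 is a Saturday, so the first Sunday is September 2.
1 April 2030 is a Monday, so the first Sunday is April 7 and the fourth is April 28.
At the standard offset (UTC+03:15), 12:45 UTC + 3h15m = 16:00 Varast standard time.
Daylight saving runs 2 September 2029 – 28 April 2030; the standard-time date in Varast, March 21, 2030, is inside that window, so Varast is at UTC+04:15.
12:45 UTC + 4h15m = 17:00 Varast.

17:00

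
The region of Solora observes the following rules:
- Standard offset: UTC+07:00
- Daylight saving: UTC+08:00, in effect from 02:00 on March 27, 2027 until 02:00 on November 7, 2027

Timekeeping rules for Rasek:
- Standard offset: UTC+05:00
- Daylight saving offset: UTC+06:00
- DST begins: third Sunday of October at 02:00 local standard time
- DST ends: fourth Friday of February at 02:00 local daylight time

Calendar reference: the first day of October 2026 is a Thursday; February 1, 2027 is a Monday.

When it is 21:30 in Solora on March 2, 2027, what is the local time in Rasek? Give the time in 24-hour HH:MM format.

19:30

Daylight saving runs 27 March – 7 November; March 2, 2027 is outside that window, so Solora is on standard time at UTC+07:00.
21:30 Solora − 7h = 14:30 UTC.
1 October 2026 is a Thursday, so the first Sunday is October 4 and the third is October 18.
1 February 2027 is a Monday, so the first Friday is February 5 and the fourth is February 26.
At the standard offset (UTC+05:00), 14:30 UTC + 5h = 19:30 Rasek standard time.
The standard-time date in Rasek, March 2, 2027, is outside the daylight-saving period (18 October 2026 – 26 February 2027), so Rasek is on standard time, UTC+05:00.
14:30 UTC + 5h = 19:30 Rasek.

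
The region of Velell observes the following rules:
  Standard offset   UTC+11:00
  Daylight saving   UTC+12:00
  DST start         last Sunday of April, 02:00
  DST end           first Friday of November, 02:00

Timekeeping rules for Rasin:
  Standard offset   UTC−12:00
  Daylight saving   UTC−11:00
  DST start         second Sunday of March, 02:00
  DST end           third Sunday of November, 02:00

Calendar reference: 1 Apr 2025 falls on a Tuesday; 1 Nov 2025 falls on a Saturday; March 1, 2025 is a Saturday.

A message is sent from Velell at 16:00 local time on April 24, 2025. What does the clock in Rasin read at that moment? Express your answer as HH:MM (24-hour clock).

18:00

1 April 2025 is a Tuesday, so Sundays fall on 6, 13, 20, 27; the last is April 27.
1 November 2025 is a Saturday, so the first Friday is November 7.
Daylight saving runs 27 April – 7 November; April 24, 2025 is outside that window, so Velell is on standard time at UTC+11:00.
16:00 Velell − 11h = 05:00 UTC.
1 March 2025 is a Saturday, so the first Sunday is March 2 and the second is March 9.
1 November 2025 is a Saturday, so the first Sunday is November 2 and the third is November 16.
At the standard offset (UTC−12:00), 05:00 UTC − 12h = 17:00 Rasin standard time (rolling into the previous day, 23 April 2025).
The standard-time date in Rasin, April 23, 2025, falls between 9 March and 16 November, so daylight saving is in effect and Rasin is at UTC−11:00.
05:00 UTC − 11h = 18:00 Rasin (rolling into the previous day, 23 April 2025).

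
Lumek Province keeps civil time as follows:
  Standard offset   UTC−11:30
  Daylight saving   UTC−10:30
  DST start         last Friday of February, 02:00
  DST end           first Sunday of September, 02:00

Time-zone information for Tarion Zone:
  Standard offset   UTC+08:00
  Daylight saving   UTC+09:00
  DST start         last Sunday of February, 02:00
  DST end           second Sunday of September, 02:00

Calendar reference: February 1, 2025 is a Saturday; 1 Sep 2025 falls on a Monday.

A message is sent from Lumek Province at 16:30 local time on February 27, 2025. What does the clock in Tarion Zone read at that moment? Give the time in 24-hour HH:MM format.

13:00

1 February 2025 is a Saturday, so Fridays fall on 7, 14, 21, 28; the last is February 28.
1 September 2025 is a Monday, so the first Sunday is September 7.
February 27, 2025 does not fall between 28 February and 7 September, so daylight saving is not in effect and Lumek Province is at UTC−11:30.
16:30 Lumek Province + 11h30m = 04:00 UTC (rolling into the next day, 28 February 2025).
1 February 2025 is a Saturday, so Sundays fall on 2, 9, 16, 23; the last is February 23.
1 September 2025 is a Monday, so the first Sunday is September 7 and the second is September 14.
At the standard offset (UTC+08:00), 04:00 UTC + 8h = 12:00 Tarion Zone standard time.
Daylight saving runs 23 February – 14 September; the standard-time date in Tarion Zone, February 28, 2025, is inside that window, so Tarion Zone is at UTC+09:00.
04:00 UTC + 9h = 13:00 Tarion Zone.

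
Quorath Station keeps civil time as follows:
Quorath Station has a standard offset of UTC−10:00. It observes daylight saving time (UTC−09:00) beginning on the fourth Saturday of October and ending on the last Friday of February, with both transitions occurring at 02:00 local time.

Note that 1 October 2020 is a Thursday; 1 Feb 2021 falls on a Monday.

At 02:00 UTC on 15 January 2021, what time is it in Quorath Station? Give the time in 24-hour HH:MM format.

17:00

1 October 2020 is a Thursday, so the first Saturday is October 3 and the fourth is October 24.
1 February 2021 is a Monday, so Fridays fall on 5, 12, 19, 26; the last is February 26.
At the standard offset (UTC−10:00), 02:00 UTC − 10h = 16:00 Quorath Station standard time (rolling into the previous day, 14 January 2021).
The standard-time date in Quorath Station, 14 January 2021, falls between 24 October 2020 and 26 February 2021, so daylight saving is in effect and Quorath Station is at UTC−09:00.
02:00 UTC − 9h = 17:00 local (rolling into the previous day, 14 January 2021).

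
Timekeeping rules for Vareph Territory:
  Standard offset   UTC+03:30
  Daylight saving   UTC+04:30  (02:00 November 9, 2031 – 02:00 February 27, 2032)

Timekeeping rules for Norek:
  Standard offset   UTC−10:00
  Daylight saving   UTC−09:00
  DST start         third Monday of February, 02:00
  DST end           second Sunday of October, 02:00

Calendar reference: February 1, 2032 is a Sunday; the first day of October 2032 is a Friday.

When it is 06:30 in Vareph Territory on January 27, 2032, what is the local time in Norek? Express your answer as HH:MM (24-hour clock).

January 27, 2032 falls between 9 November 2031 and 27 February 2032, so daylight saving is in effect and Vareph Territory is at UTC+04:30.
06:30 Vareph Territory − 4h30m = 02:00 UTC.
1 February 2032 is a Sunday, so the first Monday is February 2 and the third is February 16.
1 October 2032 is a Friday, so the first Sunday is October 3 and the second is October 10.
At the standard offset (UTC−10:00), 02:00 UTC − 10h = 16:00 Norek standard time (rolling into the previous day, 26 January 2032).
The standard-time date in Norek, January 26, 2032, is outside the daylight-saving period (16 February – 10 October), so Norek is on standard time, UTC−10:00.
02:00 UTC − 10h = 16:00 Norek (rolling into the previous day, 26 January 2032).

16:00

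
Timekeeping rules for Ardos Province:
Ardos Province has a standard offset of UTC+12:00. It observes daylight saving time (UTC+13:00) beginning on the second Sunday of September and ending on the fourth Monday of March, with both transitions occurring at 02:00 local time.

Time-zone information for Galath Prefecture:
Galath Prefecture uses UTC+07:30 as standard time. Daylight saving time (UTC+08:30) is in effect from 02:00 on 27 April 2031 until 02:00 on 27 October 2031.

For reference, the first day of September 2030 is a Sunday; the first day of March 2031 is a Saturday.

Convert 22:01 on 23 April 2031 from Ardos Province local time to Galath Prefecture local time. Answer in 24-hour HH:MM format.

17:31

1 September 2030 is a Sunday, so the first Sunday is September 1 and the second is September 8.
1 March 2031 is a Saturday, so the first Monday is March 3 and the fourth is March 24.
Daylight saving runs 8 September 2030 – 24 March 2031; 23 April 2031 is outside that window, so Ardos Province is on standard time at UTC+12:00.
22:01 Ardos Province − 12h = 10:01 UTC.
At the standard offset (UTC+07:30), 10:01 UTC + 7h30m = 17:31 Galath Prefecture standard time.
The standard-time date in Galath Prefecture, 23 April 2031, does not fall between 27 April and 27 October, so daylight saving is not in effect and Galath Prefecture is at UTC+07:30.
10:01 UTC + 7h30m = 17:31 Galath Prefecture.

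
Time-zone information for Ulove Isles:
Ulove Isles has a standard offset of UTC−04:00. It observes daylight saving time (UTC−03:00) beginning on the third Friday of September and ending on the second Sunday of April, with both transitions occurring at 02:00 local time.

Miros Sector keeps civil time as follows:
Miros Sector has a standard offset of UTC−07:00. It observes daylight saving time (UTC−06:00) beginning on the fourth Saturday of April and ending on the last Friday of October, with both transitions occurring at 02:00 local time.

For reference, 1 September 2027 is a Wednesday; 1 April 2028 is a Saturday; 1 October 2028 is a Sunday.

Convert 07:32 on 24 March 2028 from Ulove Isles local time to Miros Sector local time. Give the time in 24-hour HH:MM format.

1 September 2027 is a Wednesday, so the first Friday is September 3 and the third is September 17.
1 April 2028 is a Saturday, so the first Sunday is April 2 and the second is April 9.
24 March 2028 lies within the daylight-saving period (17 September 2027 – 9 April 2028), so Ulove Isles is on daylight time, UTC−03:00.
07:32 Ulove Isles + 3h = 10:32 UTC.
1 April 2028 is a Saturday, so the first Saturday is April 1 and the fourth is April 22.
1 October 2028 is a Sunday, so Fridays fall on 6, 13, 20, 27; the last is October 27.
At the standard offset (UTC−07:00), 10:32 UTC − 7h = 03:32 Miros Sector standard time.
The standard-time date in Miros Sector, 24 March 2028, is outside the daylight-saving period (22 April – 27 October), so Miros Sector is on standard time, UTC−07:00.
10:32 UTC − 7h = 03:32 Miros Sector.

03:32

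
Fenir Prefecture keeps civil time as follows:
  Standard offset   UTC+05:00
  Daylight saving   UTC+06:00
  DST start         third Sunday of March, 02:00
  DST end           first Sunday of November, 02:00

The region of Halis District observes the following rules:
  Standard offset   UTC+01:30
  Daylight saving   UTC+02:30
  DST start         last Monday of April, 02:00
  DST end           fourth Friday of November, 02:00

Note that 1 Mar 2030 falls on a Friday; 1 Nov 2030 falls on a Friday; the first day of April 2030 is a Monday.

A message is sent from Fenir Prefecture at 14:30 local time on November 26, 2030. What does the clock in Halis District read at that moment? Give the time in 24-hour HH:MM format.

1 March 2030 is a Friday, so the first Sunday is March 3 and the third is March 17.
1 November 2030 is a Friday, so the first Sunday is November 3.
November 26, 2030 does not fall between 17 March and 3 November, so daylight saving is not in effect and Fenir Prefecture is at UTC+05:00.
14:30 Fenir Prefecture − 5h = 09:30 UTC.
1 April 2030 is a Monday, so Mondays fall on 1, 8, 15, 22, 29; the last is April 29.
1 November 2030 is a Friday, so the first Friday is November 1 and the fourth is November 22.
At the standard offset (UTC+01:30), 09:30 UTC + 1h30m = 11:00 Halis District standard time.
The standard-time date in Halis District, November 26, 2030, does not fall between 29 April and 22 November, so daylight saving is not in effect and Halis District is at UTC+01:30.
09:30 UTC + 1h30m = 11:00 Halis District.

11:00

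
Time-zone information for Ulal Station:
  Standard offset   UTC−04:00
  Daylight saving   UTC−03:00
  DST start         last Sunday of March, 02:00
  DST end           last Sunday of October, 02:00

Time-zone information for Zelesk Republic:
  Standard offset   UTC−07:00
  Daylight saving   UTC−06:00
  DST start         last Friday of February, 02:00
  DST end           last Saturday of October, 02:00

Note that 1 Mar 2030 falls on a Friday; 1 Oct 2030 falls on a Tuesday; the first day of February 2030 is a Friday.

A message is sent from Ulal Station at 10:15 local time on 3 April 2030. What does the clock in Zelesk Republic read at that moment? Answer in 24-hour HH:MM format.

1 March 2030 is a Friday, so Sundays fall on 3, 10, 17, 24, 31; the last is March 31.
1 October 2030 is a Tuesday, so Sundays fall on 6, 13, 20, 27; the last is October 27.
Daylight saving runs 31 March – 27 October; 3 April 2030 is inside that window, so Ulal Station is at UTC−03:00.
10:15 Ulal Station + 3h = 13:15 UTC.
1 February 2030 is a Friday, so Fridays fall on 1, 8, 15, 22; the last is February 22.
1 October 2030 is a Tuesday, so Saturdays fall on 5, 12, 19, 26; the last is October 26.
At the standard offset (UTC−07:00), 13:15 UTC − 7h = 06:15 Zelesk Republic standard time.
The standard-time date in Zelesk Republic, 3 April 2030, lies within the daylight-saving period (22 February – 26 October), so Zelesk Republic is on daylight time, UTC−06:00.
13:15 UTC − 6h = 07:15 Zelesk Republic.

07:15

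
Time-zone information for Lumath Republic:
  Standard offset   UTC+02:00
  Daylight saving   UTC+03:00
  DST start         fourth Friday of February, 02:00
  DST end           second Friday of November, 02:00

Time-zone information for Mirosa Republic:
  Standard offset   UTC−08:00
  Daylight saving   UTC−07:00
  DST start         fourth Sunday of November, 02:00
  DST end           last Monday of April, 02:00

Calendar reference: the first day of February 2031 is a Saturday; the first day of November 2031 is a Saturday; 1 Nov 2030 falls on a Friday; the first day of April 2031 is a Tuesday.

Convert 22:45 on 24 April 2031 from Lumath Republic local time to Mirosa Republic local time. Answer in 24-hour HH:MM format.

1 February 2031 is a Saturday, so the first Friday is February 7 and the fourth is February 28.
1 November 2031 is a Saturday, so the first Friday is November 7 and the second is November 14.
Daylight saving runs 28 February – 14 November; 24 April 2031 is inside that window, so Lumath Republic is at UTC+03:00.
22:45 Lumath Republic − 3h = 19:45 UTC.
1 November 2030 is a Friday, so the first Sunday is November 3 and the fourth is November 24.
1 April 2031 is a Tuesday, so Mondays fall on 7, 14, 21, 28; the last is April 28.
At the standard offset (UTC−08:00), 19:45 UTC − 8h = 11:45 Mirosa Republic standard time.
The standard-time date in Mirosa Republic, 24 April 2031, falls between 24 November 2030 and 28 April 2031, so daylight saving is in effect and Mirosa Republic is at UTC−07:00.
19:45 UTC − 7h = 12:45 Mirosa Republic.

12:45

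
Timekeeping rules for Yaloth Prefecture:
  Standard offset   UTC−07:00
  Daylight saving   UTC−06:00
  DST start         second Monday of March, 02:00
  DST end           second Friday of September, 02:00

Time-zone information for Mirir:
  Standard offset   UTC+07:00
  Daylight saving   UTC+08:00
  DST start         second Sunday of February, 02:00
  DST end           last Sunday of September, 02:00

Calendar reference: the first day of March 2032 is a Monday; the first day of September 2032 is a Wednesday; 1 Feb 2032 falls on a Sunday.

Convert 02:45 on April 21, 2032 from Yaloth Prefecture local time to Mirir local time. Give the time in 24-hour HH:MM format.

1 March 2032 is a Monday, so the first Monday is March 1 and the second is March 8.
1 September 2032 is a Wednesday, so the first Friday is September 3 and the second is September 10.
Daylight saving runs 8 March – 10 September; April 21, 2032 is inside that window, so Yaloth Prefecture is at UTC−06:00.
02:45 Yaloth Prefecture + 6h = 08:45 UTC.
1 February 2032 is a Sunday, so the first Sunday is February 1 and the second is February 8.
1 September 2032 is a Wednesday, so Sundays fall on 5, 12, 19, 26; the last is September 26.
At the standard offset (UTC+07:00), 08:45 UTC + 7h = 15:45 Mirir standard time.
The standard-time date in Mirir, April 21, 2032, falls between 8 February and 26 September, so daylight saving is in effect and Mirir is at UTC+08:00.
08:45 UTC + 8h = 16:45 Mirir.

16:45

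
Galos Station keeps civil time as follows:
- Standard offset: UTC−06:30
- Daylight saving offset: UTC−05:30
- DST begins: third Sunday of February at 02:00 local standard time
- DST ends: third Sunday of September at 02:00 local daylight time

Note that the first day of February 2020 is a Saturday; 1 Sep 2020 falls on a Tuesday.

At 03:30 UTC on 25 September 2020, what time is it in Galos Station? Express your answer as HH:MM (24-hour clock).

21:00

1 February 2020 is a Saturday, so the first Sunday is February 2 and the third is February 16.
1 September 2020 is a Tuesday, so the first Sunday is September 6 and the third is September 20.
At the standard offset (UTC−06:30), 03:30 UTC − 6h30m = 21:00 Galos Station standard time (rolling into the previous day, 24 September 2020).
Daylight saving runs 16 February – 20 September; the standard-time date in Galos Station, 24 September 2020, is outside that window, so Galos Station is on standard time at UTC−06:30.
03:30 UTC − 6h30m = 21:00 local (rolling into the previous day, 24 September 2020).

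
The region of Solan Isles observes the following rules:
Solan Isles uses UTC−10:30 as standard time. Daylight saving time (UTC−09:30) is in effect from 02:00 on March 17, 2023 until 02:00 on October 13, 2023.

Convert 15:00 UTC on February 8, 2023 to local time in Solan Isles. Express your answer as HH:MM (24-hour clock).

04:30

At the standard offset (UTC−10:30), 15:00 UTC − 10h30m = 04:30 Solan Isles standard time.
The standard-time date in Solan Isles, February 8, 2023, is outside the daylight-saving period (17 March – 13 October), so Solan Isles is on standard time, UTC−10:30.
15:00 UTC − 10h30m = 04:30 local.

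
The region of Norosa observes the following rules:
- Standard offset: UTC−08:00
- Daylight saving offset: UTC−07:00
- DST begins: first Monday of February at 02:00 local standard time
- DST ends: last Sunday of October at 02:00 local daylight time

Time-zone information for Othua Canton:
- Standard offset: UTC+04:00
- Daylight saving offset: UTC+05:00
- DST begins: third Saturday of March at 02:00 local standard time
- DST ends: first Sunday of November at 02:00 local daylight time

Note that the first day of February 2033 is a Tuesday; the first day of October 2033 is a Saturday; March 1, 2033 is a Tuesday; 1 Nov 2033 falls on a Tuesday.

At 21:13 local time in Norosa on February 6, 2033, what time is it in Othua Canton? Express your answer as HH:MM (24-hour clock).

1 February 2033 is a Tuesday, so the first Monday is February 7.
1 October 2033 is a Saturday, so Sundays fall on 2, 9, 16, 23, 30; the last is October 30.
February 6, 2033 does not fall between 7 February and 30 October, so daylight saving is not in effect and Norosa is at UTC−08:00.
21:13 Norosa + 8h = 05:13 UTC (rolling into the next day, 7 February 2033).
1 March 2033 is a Tuesday, so the first Saturday is March 5 and the third is March 19.
1 November 2033 is a Tuesday, so the first Sunday is November 6.
At the standard offset (UTC+04:00), 05:13 UTC + 4h = 09:13 Othua Canton standard time.
The standard-time date in Othua Canton, February 7, 2033, does not fall between 19 March and 6 November, so daylight saving is not in effect and Othua Canton is at UTC+04:00.
05:13 UTC + 4h = 09:13 Othua Canton.

09:13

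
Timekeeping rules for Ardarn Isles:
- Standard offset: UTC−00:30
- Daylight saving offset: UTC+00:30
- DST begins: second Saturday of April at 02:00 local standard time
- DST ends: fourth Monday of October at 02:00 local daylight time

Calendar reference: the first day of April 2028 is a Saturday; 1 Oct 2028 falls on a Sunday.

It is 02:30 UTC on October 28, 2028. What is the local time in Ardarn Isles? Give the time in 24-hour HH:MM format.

02:00

1 April 2028 is a Saturday, so the first Saturday is April 1 and the second is April 8.
1 October 2028 is a Sunday, so the first Monday is October 2 and the fourth is October 23.
At the standard offset (UTC−00:30), 02:30 UTC − 0h30m = 02:00 Ardarn Isles standard time.
Daylight saving runs 8 April – 23 October; the standard-time date in Ardarn Isles, October 28, 2028, is outside that window, so Ardarn Isles is on standard time at UTC−00:30.
02:30 UTC − 0h30m = 02:00 local.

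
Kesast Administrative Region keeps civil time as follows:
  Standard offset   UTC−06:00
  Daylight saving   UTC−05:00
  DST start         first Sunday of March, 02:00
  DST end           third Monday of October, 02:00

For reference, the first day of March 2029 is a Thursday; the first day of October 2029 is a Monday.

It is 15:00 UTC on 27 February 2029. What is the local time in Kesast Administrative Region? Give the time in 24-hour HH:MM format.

1 March 2029 is a Thursday, so the first Sunday is March 4.
1 October 2029 is a Monday, so the first Monday is October 1 and the third is October 15.
At the standard offset (UTC−06:00), 15:00 UTC − 6h = 09:00 Kesast Administrative Region standard time.
The standard-time date in Kesast Administrative Region, 27 February 2029, does not fall between 4 March and 15 October, so daylight saving is not in effect and Kesast Administrative Region is at UTC−06:00.
15:00 UTC − 6h = 09:00 local.

09:00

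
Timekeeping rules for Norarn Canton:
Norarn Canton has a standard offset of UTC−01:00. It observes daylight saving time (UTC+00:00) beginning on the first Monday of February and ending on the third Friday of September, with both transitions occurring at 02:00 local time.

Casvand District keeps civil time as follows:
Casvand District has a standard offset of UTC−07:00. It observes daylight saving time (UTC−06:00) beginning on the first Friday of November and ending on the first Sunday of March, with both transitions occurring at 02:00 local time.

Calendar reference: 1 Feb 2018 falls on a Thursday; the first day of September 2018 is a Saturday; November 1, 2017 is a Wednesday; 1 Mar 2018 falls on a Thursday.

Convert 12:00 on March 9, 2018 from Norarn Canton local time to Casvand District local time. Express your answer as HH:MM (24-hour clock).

05:00

1 February 2018 is a Thursday, so the first Monday is February 5.
1 September 2018 is a Saturday, so the first Friday is September 7 and the third is September 21.
Daylight saving runs 5 February – 21 September; March 9, 2018 is inside that window, so Norarn Canton is at UTC+00:00.
12:00 Norarn Canton − 0h = 12:00 UTC.
1 November 2017 is a Wednesday, so the first Friday is November 3.
1 March 2018 is a Thursday, so the first Sunday is March 4.
At the standard offset (UTC−07:00), 12:00 UTC − 7h = 05:00 Casvand District standard time.
Daylight saving runs 3 November 2017 – 4 March 2018; the standard-time date in Casvand District, March 9, 2018, is outside that window, so Casvand District is on standard time at UTC−07:00.
12:00 UTC − 7h = 05:00 Casvand District.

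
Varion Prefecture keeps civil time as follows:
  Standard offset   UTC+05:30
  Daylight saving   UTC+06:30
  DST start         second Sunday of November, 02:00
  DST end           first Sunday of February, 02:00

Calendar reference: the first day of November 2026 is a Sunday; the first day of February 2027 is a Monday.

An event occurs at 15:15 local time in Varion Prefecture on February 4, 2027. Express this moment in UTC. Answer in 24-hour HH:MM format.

1 November 2026 is a Sunday, so the first Sunday is November 1 and the second is November 8.
1 February 2027 is a Monday, so the first Sunday is February 7.
February 4, 2027 lies within the daylight-saving period (8 November 2026 – 7 February 2027), so Varion Prefecture is on daylight time, UTC+06:30.
15:15 local − 6h30m = 08:45 UTC.

08:45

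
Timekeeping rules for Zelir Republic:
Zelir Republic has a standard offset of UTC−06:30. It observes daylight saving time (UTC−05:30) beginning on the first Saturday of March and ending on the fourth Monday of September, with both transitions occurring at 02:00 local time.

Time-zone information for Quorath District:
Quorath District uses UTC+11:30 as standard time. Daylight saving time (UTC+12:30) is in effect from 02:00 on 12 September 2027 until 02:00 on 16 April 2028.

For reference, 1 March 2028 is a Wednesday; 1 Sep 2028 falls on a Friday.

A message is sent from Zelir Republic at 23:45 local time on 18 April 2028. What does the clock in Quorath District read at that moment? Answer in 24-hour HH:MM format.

1 March 2028 is a Wednesday, so the first Saturday is March 4.
1 September 2028 is a Friday, so the first Monday is September 4 and the fourth is September 25.
18 April 2028 falls between 4 March and 25 September, so daylight saving is in effect and Zelir Republic is at UTC−05:30.
23:45 Zelir Republic + 5h30m = 05:15 UTC (rolling into the next day, 19 April 2028).
At the standard offset (UTC+11:30), 05:15 UTC + 11h30m = 16:45 Quorath District standard time.
Daylight saving runs 12 September 2027 – 16 April 2028; the standard-time date in Quorath District, 19 April 2028, is outside that window, so Quorath District is on standard time at UTC+11:30.
05:15 UTC + 11h30m = 16:45 Quorath District.

16:45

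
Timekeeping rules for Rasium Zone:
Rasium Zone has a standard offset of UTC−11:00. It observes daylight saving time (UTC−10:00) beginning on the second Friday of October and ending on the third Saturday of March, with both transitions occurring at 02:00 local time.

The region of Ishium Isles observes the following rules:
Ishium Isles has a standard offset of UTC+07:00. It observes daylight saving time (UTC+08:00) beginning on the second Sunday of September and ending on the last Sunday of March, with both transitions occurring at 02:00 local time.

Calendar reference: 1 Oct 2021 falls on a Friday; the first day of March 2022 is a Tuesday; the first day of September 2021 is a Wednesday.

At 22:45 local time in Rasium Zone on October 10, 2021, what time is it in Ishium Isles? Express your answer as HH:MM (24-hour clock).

1 October 2021 is a Friday, so the first Friday is October 1 and the second is October 8.
1 March 2022 is a Tuesday, so the first Saturday is March 5 and the third is March 19.
October 10, 2021 lies within the daylight-saving period (8 October 2021 – 19 March 2022), so Rasium Zone is on daylight time, UTC−10:00.
22:45 Rasium Zone + 10h = 08:45 UTC (rolling into the next day, 11 October 2021).
1 September 2021 is a Wednesday, so the first Sunday is September 5 and the second is September 12.
1 March 2022 is a Tuesday, so Sundays fall on 6, 13, 20, 27; the last is March 27.
At the standard offset (UTC+07:00), 08:45 UTC + 7h = 15:45 Ishium Isles standard time.
The standard-time date in Ishium Isles, October 11, 2021, lies within the daylight-saving period (12 September 2021 – 27 March 2022), so Ishium Isles is on daylight time, UTC+08:00.
08:45 UTC + 8h = 16:45 Ishium Isles.

16:45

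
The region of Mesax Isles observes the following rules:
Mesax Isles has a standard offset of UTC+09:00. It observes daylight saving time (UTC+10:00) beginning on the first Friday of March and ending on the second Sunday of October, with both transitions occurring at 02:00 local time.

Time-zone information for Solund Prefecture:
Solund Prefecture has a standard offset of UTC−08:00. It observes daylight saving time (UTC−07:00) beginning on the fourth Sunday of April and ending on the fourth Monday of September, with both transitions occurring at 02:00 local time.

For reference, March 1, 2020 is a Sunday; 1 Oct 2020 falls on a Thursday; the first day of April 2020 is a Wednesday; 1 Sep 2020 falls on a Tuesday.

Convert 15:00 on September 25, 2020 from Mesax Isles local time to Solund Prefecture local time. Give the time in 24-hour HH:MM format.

22:00

1 March 2020 is a Sunday, so the first Friday is March 6.
1 October 2020 is a Thursday, so the first Sunday is October 4 and the second is October 11.
September 25, 2020 lies within the daylight-saving period (6 March – 11 October), so Mesax Isles is on daylight time, UTC+10:00.
15:00 Mesax Isles − 10h = 05:00 UTC.
1 April 2020 is a Wednesday, so the first Sunday is April 5 and the fourth is April 26.
1 September 2020 is a Tuesday, so the first Monday is September 7 and the fourth is September 28.
At the standard offset (UTC−08:00), 05:00 UTC − 8h = 21:00 Solund Prefecture standard time (rolling into the previous day, 24 September 2020).
The standard-time date in Solund Prefecture, September 24, 2020, lies within the daylight-saving period (26 April – 28 September), so Solund Prefecture is on daylight time, UTC−07:00.
05:00 UTC − 7h = 22:00 Solund Prefecture (rolling into the previous day, 24 September 2020).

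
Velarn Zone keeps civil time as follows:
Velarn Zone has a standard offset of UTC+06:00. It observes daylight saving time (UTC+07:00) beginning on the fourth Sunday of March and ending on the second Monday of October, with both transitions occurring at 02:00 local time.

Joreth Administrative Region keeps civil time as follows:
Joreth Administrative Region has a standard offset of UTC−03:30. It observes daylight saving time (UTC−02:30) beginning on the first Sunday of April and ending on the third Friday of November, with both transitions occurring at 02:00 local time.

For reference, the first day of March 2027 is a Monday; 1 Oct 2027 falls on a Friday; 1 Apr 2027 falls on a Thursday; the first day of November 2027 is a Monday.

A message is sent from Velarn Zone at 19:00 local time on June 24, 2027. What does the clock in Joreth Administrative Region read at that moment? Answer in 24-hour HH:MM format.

1 March 2027 is a Monday, so the first Sunday is March 7 and the fourth is March 28.
1 October 2027 is a Friday, so the first Monday is October 4 and the second is October 11.
Daylight saving runs 28 March – 11 October; June 24, 2027 is inside that window, so Velarn Zone is at UTC+07:00.
19:00 Velarn Zone − 7h = 12:00 UTC.
1 April 2027 is a Thursday, so the first Sunday is April 4.
1 November 2027 is a Monday, so the first Friday is November 5 and the third is November 19.
At the standard offset (UTC−03:30), 12:00 UTC − 3h30m = 08:30 Joreth Administrative Region standard time.
The standard-time date in Joreth Administrative Region, June 24, 2027, falls between 4 April and 19 November, so daylight saving is in effect and Joreth Administrative Region is at UTC−02:30.
12:00 UTC − 2h30m = 09:30 Joreth Administrative Region.

09:30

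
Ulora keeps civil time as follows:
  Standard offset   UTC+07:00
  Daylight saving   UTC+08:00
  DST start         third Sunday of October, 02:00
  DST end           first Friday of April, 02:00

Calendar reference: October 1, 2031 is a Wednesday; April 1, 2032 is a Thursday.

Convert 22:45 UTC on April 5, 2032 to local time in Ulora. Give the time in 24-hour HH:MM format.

05:45

1 October 2031 is a Wednesday, so the first Sunday is October 5 and the third is October 19.
1 April 2032 is a Thursday, so the first Friday is April 2.
At the standard offset (UTC+07:00), 22:45 UTC + 7h = 05:45 Ulora standard time (rolling into the next day, 6 April 2032).
Daylight saving runs 19 October 2031 – 2 April 2032; the standard-time date in Ulora, April 6, 2032, is outside that window, so Ulora is on standard time at UTC+07:00.
22:45 UTC + 7h = 05:45 local (rolling into the next day, 6 April 2032).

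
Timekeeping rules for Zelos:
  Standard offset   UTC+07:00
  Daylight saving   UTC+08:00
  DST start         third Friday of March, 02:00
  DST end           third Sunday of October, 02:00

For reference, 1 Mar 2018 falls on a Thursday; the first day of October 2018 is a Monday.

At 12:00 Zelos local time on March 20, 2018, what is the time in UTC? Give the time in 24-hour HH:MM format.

04:00

1 March 2018 is a Thursday, so the first Friday is March 2 and the third is March 16.
1 October 2018 is a Monday, so the first Sunday is October 7 and the third is October 21.
March 20, 2018 falls between 16 March and 21 October, so daylight saving is in effect and Zelos is at UTC+08:00.
12:00 local − 8h = 04:00 UTC.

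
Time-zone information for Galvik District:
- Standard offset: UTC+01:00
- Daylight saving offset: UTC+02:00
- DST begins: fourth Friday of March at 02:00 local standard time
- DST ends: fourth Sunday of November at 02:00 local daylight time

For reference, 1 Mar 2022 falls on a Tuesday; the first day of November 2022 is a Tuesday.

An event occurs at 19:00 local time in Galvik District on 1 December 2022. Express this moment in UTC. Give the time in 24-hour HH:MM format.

1 March 2022 is a Tuesday, so the first Friday is March 4 and the fourth is March 25.
1 November 2022 is a Tuesday, so the first Sunday is November 6 and the fourth is November 27.
1 December 2022 does not fall between 25 March and 27 November, so daylight saving is not in effect and Galvik District is at UTC+01:00.
19:00 local − 1h = 18:00 UTC.

18:00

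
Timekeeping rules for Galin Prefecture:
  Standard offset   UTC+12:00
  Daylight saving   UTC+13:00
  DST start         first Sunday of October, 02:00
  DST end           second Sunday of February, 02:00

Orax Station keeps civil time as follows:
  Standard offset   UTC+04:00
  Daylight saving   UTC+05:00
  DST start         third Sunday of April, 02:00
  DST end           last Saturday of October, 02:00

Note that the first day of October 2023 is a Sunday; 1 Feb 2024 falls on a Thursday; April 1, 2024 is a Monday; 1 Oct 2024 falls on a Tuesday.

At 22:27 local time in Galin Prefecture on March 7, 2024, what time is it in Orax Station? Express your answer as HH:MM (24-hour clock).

14:27

1 October 2023 is a Sunday, so the first Sunday is October 1.
1 February 2024 is a Thursday, so the first Sunday is February 4 and the second is February 11.
March 7, 2024 does not fall between 1 October 2023 and 11 February 2024, so daylight saving is not in effect and Galin Prefecture is at UTC+12:00.
22:27 Galin Prefecture − 12h = 10:27 UTC.
1 April 2024 is a Monday, so the first Sunday is April 7 and the third is April 21.
1 October 2024 is a Tuesday, so Saturdays fall on 5, 12, 19, 26; the last is October 26.
At the standard offset (UTC+04:00), 10:27 UTC + 4h = 14:27 Orax Station standard time.
The standard-time date in Orax Station, March 7, 2024, does not fall between 21 April and 26 October, so daylight saving is not in effect and Orax Station is at UTC+04:00.
10:27 UTC + 4h = 14:27 Orax Station.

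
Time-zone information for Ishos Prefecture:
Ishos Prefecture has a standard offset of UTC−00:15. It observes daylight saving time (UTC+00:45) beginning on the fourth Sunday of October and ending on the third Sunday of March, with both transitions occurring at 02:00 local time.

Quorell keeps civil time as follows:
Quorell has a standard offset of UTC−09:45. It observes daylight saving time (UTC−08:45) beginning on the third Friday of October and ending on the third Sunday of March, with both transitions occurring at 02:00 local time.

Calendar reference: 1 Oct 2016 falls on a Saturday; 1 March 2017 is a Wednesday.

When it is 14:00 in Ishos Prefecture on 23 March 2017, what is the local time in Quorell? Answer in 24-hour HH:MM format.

04:30

1 October 2016 is a Saturday, so the first Sunday is October 2 and the fourth is October 23.
1 March 2017 is a Wednesday, so the first Sunday is March 5 and the third is March 19.
23 March 2017 does not fall between 23 October 2016 and 19 March 2017, so daylight saving is not in effect and Ishos Prefecture is at UTC−00:15.
14:00 Ishos Prefecture + 0h15m = 14:15 UTC.
1 October 2016 is a Saturday, so the first Friday is October 7 and the third is October 21.
1 March 2017 is a Wednesday, so the first Sunday is March 5 and the third is March 19.
At the standard offset (UTC−09:45), 14:15 UTC − 9h45m = 04:30 Quorell standard time.
Daylight saving runs 21 October 2016 – 19 March 2017; the standard-time date in Quorell, 23 March 2017, is outside that window, so Quorell is on standard time at UTC−09:45.
14:15 UTC − 9h45m = 04:30 Quorell.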